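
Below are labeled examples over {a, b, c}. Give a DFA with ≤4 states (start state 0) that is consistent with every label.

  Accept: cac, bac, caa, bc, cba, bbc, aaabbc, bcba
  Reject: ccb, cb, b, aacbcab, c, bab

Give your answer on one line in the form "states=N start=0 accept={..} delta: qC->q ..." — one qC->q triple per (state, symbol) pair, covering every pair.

states=3 start=0 accept={0,2} delta: 0a->0 0b->1 0c->1 1a->2 1b->1 1c->0 2a->0 2b->1 2c->0

Grow the machine one transition at a time. Run the examples from 0; the earliest place one falls off (shortest prefix, ties alphabetical) gets sent to the lowest-numbered state that keeps every Accept/Reject pair distinguishable — a pair clashes when both reach the same state with identical unread suffix — and to a fresh state only if none does.
a: 0a undefined. 0a->0: ok.
b: 0b undefined. 0b->0: no, bac/c meet in 0 with "c" left. Open state 1: 0b->1.
c: 0c undefined. 0c->0: no, cac/c meet in 0. 0c->1: ok.
ba: 1a undefined. 1a->0: no, cac/b meet in 1. 1a->1: no, caa/b meet in 1. Open state 2: 1a->2.
bb: 1b undefined. 1b->0: no, cba/cb meet in 0. 1b->1: ok.
bc: 1c undefined. 1c->0: ok.
bab: 2b undefined. 2b->0: no, bc/bab meet in 0. 2b->1: ok.
bac: 2c undefined. 2c->0: ok.
caa: 2a undefined. 2a->0: ok.
All examples now run through 3 states with every (state, symbol) defined. Accept strings end in {0,2}, Reject strings end in {1}; accept={0,2}.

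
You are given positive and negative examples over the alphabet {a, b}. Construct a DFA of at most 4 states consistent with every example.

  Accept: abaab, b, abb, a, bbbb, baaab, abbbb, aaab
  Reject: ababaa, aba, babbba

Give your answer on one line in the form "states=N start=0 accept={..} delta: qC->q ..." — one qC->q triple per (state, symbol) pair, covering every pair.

Fold the examples into a partial DFA from state 0: repeatedly fix the first undefined (state, symbol) met by the shortest-then-alphabetical prefix, trying targets in increasing order and rejecting any under which an Accept and a Reject string meet in one state with the same remainder; add a state when all current targets are rejected. Accepting states are where Accept strings end.
a: 0a undefined. 0a->0: ok.
b: 0b undefined. 0b->0: no, abaab/ababaa meet in 0. Open state 1: 0b->1.
ba: 1a undefined. 1a->0: no, a/ababaa meet in 0. 1a->1: no, b/aba meet in 1. Open state 2: 1a->2.
bb: 1b undefined. 1b->0: ok.
baa: 2a undefined. 2a->0: ok.
bab: 2b undefined. 2b->0: no, abb/ababaa meet in 0. 2b->1: no, abb/ababaa meet in 0. 2b->2: no, abb/ababaa meet in 0. Open state 3: 2b->3.
babb: 3b undefined. 3b->0: ok.
ababa: 3a undefined. 3a->0: no, abb/ababaa meet in 0. 3a->1: ok.
All examples now run through 4 states with every (state, symbol) defined. Accept strings end in {0,1}, Reject strings end in {2}; accept={0,1}.

states=4 start=0 accept={0,1} delta: 0a->0 0b->1 1a->2 1b->0 2a->0 2b->3 3a->1 3b->0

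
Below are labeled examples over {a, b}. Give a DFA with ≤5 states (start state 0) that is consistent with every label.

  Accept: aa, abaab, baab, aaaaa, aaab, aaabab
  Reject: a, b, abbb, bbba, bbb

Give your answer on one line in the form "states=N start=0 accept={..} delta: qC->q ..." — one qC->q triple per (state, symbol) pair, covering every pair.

Grow the machine one transition at a time. Run the examples from 0; the earliest place one falls off (shortest prefix, ties alphabetical) gets sent to the lowest-numbered state that keeps every Accept/Reject pair distinguishable — a pair clashes when both reach the same state with identical unread suffix — and to a fresh state only if none does.
a: 0a undefined. 0a->0: no, aa/a meet in 0. Open state 1: 0a->1.
b: 0b undefined. 0b->0: ok.
aa: 1a undefined. 1a->0: no, aa/b meet in 0. 1a->1: no, aa/a meet in 1. Open state 2: 1a->2.
ab: 1b undefined. 1b->0: ok.
aaa: 2a undefined. 2a->0: no, aaab/b meet in 0. 2a->1: no, aaaaa/a meet in 1. 2a->2: ok.
aaab: 2b undefined. 2b->0: no, abaab/b meet in 0. 2b->1: no, abaab/a meet in 1. 2b->2: ok.
All examples now run through 3 states with every (state, symbol) defined. Accept strings end in {2}, Reject strings end in {0,1}; accept={2}.

states=3 start=0 accept={2} delta: 0a->1 0b->0 1a->2 1b->0 2a->2 2b->2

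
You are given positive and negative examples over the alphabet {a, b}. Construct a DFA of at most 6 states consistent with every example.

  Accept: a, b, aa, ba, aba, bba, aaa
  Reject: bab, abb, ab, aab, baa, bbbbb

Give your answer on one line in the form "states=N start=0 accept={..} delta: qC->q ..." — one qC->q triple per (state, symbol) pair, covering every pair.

states=5 start=0 accept={0,1,2,4} delta: 0a->1 0b->2 1a->1 1b->3 2a->4 2b->1 3a->0 3b->3 4a->3 4b->3

Grow the machine one transition at a time. Run the examples from 0; the earliest place one falls off (shortest prefix, ties alphabetical) gets sent to the lowest-numbered state that keeps every Accept/Reject pair distinguishable — a pair clashes when both reach the same state with identical unread suffix — and to a fresh state only if none does.
a: 0a undefined. 0a->0: no, b/ab meet in 0 with "b" left. Open state 1: 0a->1.
b: 0b undefined. 0b->0: no, b/bbbbb meet in 0. 0b->1: no, aaa/baa meet in 1 with "aa" left. Open state 2: 0b->2.
aa: 1a undefined. 1a->0: no, b/aab meet in 2. 1a->1: ok.
ab: 1b undefined. 1b->0: no, b/abb meet in 2. 1b->1: no, a/abb meet in 1. 1b->2: no, b/ab meet in 2. Open state 3: 1b->3.
ba: 2a undefined. 2a->0: no, a/baa meet in 1. 2a->1: no, a/baa meet in 1. 2a->2: no, b/baa meet in 2. 2a->3: no, ba/ab meet in 3. Open state 4: 2a->4.
bb: 2b undefined. 2b->0: no, b/bbbbb meet in 2. 2b->1: ok.
aba: 3a undefined. 3a->0: ok.
abb: 3b undefined. 3b->0: no, b/bbbbb meet in 2. 3b->1: no, a/abb meet in 1. 3b->2: no, a/bbbbb meet in 1. 3b->3: ok.
baa: 4a undefined. 4a->0: no, aba/baa meet in 0. 4a->1: no, a/baa meet in 1. 4a->2: no, b/baa meet in 2. 4a->3: ok.
bab: 4b undefined. 4b->0: no, aba/bab meet in 0. 4b->1: no, a/bab meet in 1. 4b->2: no, b/bab meet in 2. 4b->3: ok.
All examples now run through 5 states with every (state, symbol) defined. Accept strings end in {0,1,2,4}, Reject strings end in {3}; accept={0,1,2,4}.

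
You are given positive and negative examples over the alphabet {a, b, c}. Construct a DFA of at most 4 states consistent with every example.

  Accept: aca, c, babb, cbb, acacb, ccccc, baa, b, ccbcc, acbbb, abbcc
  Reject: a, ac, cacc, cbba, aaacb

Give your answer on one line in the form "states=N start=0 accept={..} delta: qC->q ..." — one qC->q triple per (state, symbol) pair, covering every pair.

Fold the examples into a partial DFA from state 0: repeatedly fix the first undefined (state, symbol) met by the shortest-then-alphabetical prefix, trying targets in increasing order and rejecting any under which an Accept and a Reject string meet in one state with the same remainder; add a state when all current targets are rejected. Accepting states are where Accept strings end.
a: 0a undefined. 0a->0: no, c/ac meet in 0 with "c" left. Open state 1: 0a->1.
b: 0b undefined. 0b->0: ok.
c: 0c undefined. 0c->0: ok.
aa: 1a undefined. 1a->0: ok.
ab: 1b undefined. 1b->0: ok.
ac: 1c undefined. 1c->0: no, aca/a meet in 1. 1c->1: no, aca/aaacb meet in 0. Open state 2: 1c->2.
aca: 2a undefined. 2a->0: ok.
acb: 2b undefined. 2b->0: no, aca/aaacb meet in 0. 2b->1: ok.
cacc: 2c undefined. 2c->0: no, aca/cacc meet in 0. 2c->1: ok.
All examples now run through 3 states with every (state, symbol) defined. Accept strings end in {0}, Reject strings end in {1,2}; accept={0}.

states=3 start=0 accept={0} delta: 0a->1 0b->0 0c->0 1a->0 1b->0 1c->2 2a->0 2b->1 2c->1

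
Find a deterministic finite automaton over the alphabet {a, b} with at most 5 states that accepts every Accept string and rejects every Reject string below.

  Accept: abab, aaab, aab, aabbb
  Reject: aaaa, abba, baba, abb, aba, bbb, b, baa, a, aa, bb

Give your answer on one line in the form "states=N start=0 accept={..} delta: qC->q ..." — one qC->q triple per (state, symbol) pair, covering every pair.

states=3 start=0 accept={2} delta: 0a->1 0b->0 1a->1 1b->2 2a->1 2b->1

State merging on the prefix tree: take the shortest (then alphabetical) example prefix whose next move is undefined and point that move at state 0, else 1, else 2, ...; a target is out if some Accept/Reject pair would then sit in one state with the same input left (inseparable). If every existing state is out, open a new one.
a: 0a undefined. 0a->0: no, aaab/b meet in 0 with "b" left. Open state 1: 0a->1.
b: 0b undefined. 0b->0: ok.
aa: 1a undefined. 1a->0: no, aab/aaaa meet in 0. 1a->1: ok.
ab: 1b undefined. 1b->0: no, abab/abb meet in 0. 1b->1: no, abab/aaaa meet in 1. Open state 2: 1b->2.
aba: 2a undefined. 2a->0: no, abab/baba meet in 0. 2a->1: ok.
abb: 2b undefined. 2b->0: no, aabbb/abb meet in 0. 2b->1: ok.
All examples now run through 3 states with every (state, symbol) defined. Accept strings end in {2}, Reject strings end in {0,1}; accept={2}.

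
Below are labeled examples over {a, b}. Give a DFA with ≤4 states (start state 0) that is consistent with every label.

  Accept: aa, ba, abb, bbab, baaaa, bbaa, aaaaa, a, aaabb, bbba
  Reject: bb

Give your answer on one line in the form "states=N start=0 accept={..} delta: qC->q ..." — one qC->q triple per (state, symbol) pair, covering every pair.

State merging on the prefix tree: take the shortest (then alphabetical) example prefix whose next move is undefined and point that move at state 0, else 1, else 2, ...; a target is out if some Accept/Reject pair would then sit in one state with the same input left (inseparable). If every existing state is out, open a new one.
a: 0a undefined. 0a->0: no, abb/bb meet in 0 with "bb" left. Open state 1: 0a->1.
b: 0b undefined. 0b->0: ok.
aa: 1a undefined. 1a->0: no, aa/bb meet in 0. 1a->1: ok.
ab: 1b undefined. 1b->0: no, abb/bb meet in 0. 1b->1: ok.
All examples now run through 2 states with every (state, symbol) defined. Accept strings end in {1}, Reject strings end in {0}; accept={1}.

states=2 start=0 accept={1} delta: 0a->1 0b->0 1a->1 1b->1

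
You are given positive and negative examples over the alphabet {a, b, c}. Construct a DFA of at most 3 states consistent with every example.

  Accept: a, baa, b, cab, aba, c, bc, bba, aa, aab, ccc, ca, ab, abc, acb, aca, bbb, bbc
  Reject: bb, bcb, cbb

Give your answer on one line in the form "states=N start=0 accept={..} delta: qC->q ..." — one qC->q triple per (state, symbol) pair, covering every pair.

Fold the examples into a partial DFA from state 0: repeatedly fix the first undefined (state, symbol) met by the shortest-then-alphabetical prefix, trying targets in increasing order and rejecting any under which an Accept and a Reject string meet in one state with the same remainder; add a state when all current targets are rejected. Accepting states are where Accept strings end.
a: 0a undefined. 0a->0: ok.
b: 0b undefined. 0b->0: no, a/bb meet in 0. Open state 1: 0b->1.
c: 0c undefined. 0c->0: ok.
ba: 1a undefined. 1a->0: ok.
bb: 1b undefined. 1b->0: no, a/bb meet in 0. 1b->1: no, b/bb meet in 1. Open state 2: 1b->2.
bc: 1c undefined. 1c->0: no, b/bcb meet in 1. 1c->1: ok.
bba: 2a undefined. 2a->0: ok.
bbb: 2b undefined. 2b->0: ok.
bbc: 2c undefined. 2c->0: ok.
All examples now run through 3 states with every (state, symbol) defined. Accept strings end in {0,1}, Reject strings end in {2}; accept={0,1}.

states=3 start=0 accept={0,1} delta: 0a->0 0b->1 0c->0 1a->0 1b->2 1c->1 2a->0 2b->0 2c->0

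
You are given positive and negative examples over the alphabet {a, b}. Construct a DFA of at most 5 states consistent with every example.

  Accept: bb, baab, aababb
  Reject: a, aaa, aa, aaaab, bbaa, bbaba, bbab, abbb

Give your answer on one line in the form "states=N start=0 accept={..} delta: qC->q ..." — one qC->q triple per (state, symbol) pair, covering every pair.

states=4 start=0 accept={3} delta: 0a->0 0b->1 1a->2 1b->3 2a->1 2b->1 3a->0 3b->0

State merging on the prefix tree: take the shortest (then alphabetical) example prefix whose next move is undefined and point that move at state 0, else 1, else 2, ...; a target is out if some Accept/Reject pair would then sit in one state with the same input left (inseparable). If every existing state is out, open a new one.
a: 0a undefined. 0a->0: ok.
b: 0b undefined. 0b->0: no, bb/a meet in 0. Open state 1: 0b->1.
ba: 1a undefined. 1a->0: no, baab/aaaab meet in 1. 1a->1: no, aababb/abbb meet in 1 with "bb" left. Open state 2: 1a->2.
bb: 1b undefined. 1b->0: no, bb/a meet in 0. 1b->1: no, bb/aaaab meet in 1. 1b->2: no, baab/bbab meet in 2 with "ab" left. Open state 3: 1b->3.
baa: 2a undefined. 2a->0: no, baab/aaaab meet in 1. 2a->1: ok.
bba: 3a undefined. 3a->0: ok.
abbb: 3b undefined. 3b->0: ok.
aabab: 2b undefined. 2b->0: no, aababb/aaaab meet in 1. 2b->1: ok.
All examples now run through 4 states with every (state, symbol) defined. Accept strings end in {3}, Reject strings end in {0,1,2}; accept={3}.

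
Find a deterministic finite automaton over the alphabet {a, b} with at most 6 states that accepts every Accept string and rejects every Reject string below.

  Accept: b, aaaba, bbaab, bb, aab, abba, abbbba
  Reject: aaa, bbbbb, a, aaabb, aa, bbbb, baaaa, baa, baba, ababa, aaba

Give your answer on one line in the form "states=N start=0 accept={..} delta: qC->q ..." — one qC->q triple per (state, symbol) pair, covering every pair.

Grow the machine one transition at a time. Run the examples from 0; the earliest place one falls off (shortest prefix, ties alphabetical) gets sent to the lowest-numbered state that keeps every Accept/Reject pair distinguishable — a pair clashes when both reach the same state with identical unread suffix — and to a fresh state only if none does.
a: 0a undefined. 0a->0: no, aaaba/aaba meet in 0 with "ba" left. Open state 1: 0a->1.
b: 0b undefined. 0b->0: no, b/bbbbb meet in 0. 0b->1: no, b/a meet in 1. Open state 2: 0b->2.
aa: 1a undefined. 1a->0: ok.
ab: 1b undefined. 1b->0: no, b/aaabb meet in 2. 1b->1: no, aaaba/aa meet in 0. 1b->2: no, aaaba/aaba meet in 2 with "a" left. Open state 3: 1b->3.
ba: 2a undefined. 2a->0: ok.
bb: 2b undefined. 2b->0: no, b/bbbbb meet in 2. 2b->1: no, bb/aaa meet in 1. 2b->2: no, b/bbbbb meet in 2. 2b->3: ok.
aba: 3a undefined. 3a->0: no, aaaba/aa meet in 0. 3a->1: no, aaaba/aaa meet in 1. 3a->2: no, b/ababa meet in 2. 3a->3: no, bbaab/aaabb meet in 3 with "b" left. Open state 4: 3a->4.
abb: 3b undefined. 3b->0: no, b/bbbb meet in 2. 3b->1: no, bb/bbbb meet in 3. 3b->2: no, b/bbbbb meet in 2. 3b->3: no, bb/bbbbb meet in 3. 3b->4: no, aaaba/aaabb meet in 4. Open state 5: 3b->5.
abab: 4b undefined. 4b->0: ok.
abba: 5a undefined. 5a->0: no, abba/aa meet in 0. 5a->1: no, abba/aaa meet in 1. 5a->2: ok.
abbb: 5b undefined. 5b->0: no, b/bbbbb meet in 2. 5b->1: no, bb/bbbbb meet in 3. 5b->2: no, b/bbbb meet in 2. 5b->3: no, bb/bbbb meet in 3. 5b->4: no, aaaba/bbbb meet in 4. 5b->5: ok.
bbaa: 4a undefined. 4a->0: ok.
All examples now run through 6 states with every (state, symbol) defined. Accept strings end in {2,3,4}, Reject strings end in {0,1,5}; accept={2,3,4}.

states=6 start=0 accept={2,3,4} delta: 0a->1 0b->2 1a->0 1b->3 2a->0 2b->3 3a->4 3b->5 4a->0 4b->0 5a->2 5b->5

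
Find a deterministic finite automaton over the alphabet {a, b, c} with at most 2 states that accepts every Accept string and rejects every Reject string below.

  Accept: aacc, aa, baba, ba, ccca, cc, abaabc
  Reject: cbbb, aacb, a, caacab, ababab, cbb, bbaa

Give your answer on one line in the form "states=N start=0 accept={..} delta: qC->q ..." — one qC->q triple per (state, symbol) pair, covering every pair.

Fold the examples into a partial DFA from state 0: repeatedly fix the first undefined (state, symbol) met by the shortest-then-alphabetical prefix, trying targets in increasing order and rejecting any under which an Accept and a Reject string meet in one state with the same remainder; add a state when all current targets are rejected. Accepting states are where Accept strings end.
a: 0a undefined. 0a->0: no, aa/a meet in 0. Open state 1: 0a->1.
b: 0b undefined. 0b->0: no, aa/bbaa meet in 1 with "a" left. 0b->1: ok.
c: 0c undefined. 0c->0: no, ccca/a meet in 1. 0c->1: ok.
aa: 1a undefined. 1a->0: ok.
ab: 1b undefined. 1b->0: no, aa/cbbb meet in 0. 1b->1: ok.
cc: 1c undefined. 1c->0: ok.
All examples now run through 2 states with every (state, symbol) defined. Accept strings end in {0}, Reject strings end in {1}; accept={0}.

states=2 start=0 accept={0} delta: 0a->1 0b->1 0c->1 1a->0 1b->1 1c->0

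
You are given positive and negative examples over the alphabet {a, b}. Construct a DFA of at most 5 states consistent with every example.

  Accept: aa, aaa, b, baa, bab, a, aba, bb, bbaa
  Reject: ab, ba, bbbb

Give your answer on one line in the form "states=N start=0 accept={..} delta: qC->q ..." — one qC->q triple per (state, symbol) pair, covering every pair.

states=5 start=0 accept={0,1,2,4} delta: 0a->1 0b->2 1a->0 1b->3 2a->3 2b->4 3a->0 3b->0 4a->0 4b->1

Fold the examples into a partial DFA from state 0: repeatedly fix the first undefined (state, symbol) met by the shortest-then-alphabetical prefix, trying targets in increasing order and rejecting any under which an Accept and a Reject string meet in one state with the same remainder; add a state when all current targets are rejected. Accepting states are where Accept strings end.
a: 0a undefined. 0a->0: no, b/ab meet in 0 with "b" left. Open state 1: 0a->1.
b: 0b undefined. 0b->0: no, b/bbbb meet in 0. 0b->1: no, aa/ba meet in 1 with "a" left. Open state 2: 0b->2.
aa: 1a undefined. 1a->0: ok.
ab: 1b undefined. 1b->0: no, aa/ab meet in 0. 1b->1: no, aaa/ab meet in 1. 1b->2: no, b/ab meet in 2. Open state 3: 1b->3.
ba: 2a undefined. 2a->0: no, aa/ba meet in 0. 2a->1: no, aaa/ba meet in 1. 2a->2: no, b/ba meet in 2. 2a->3: ok.
bb: 2b undefined. 2b->0: no, aa/bbbb meet in 0. 2b->1: no, bab/bbbb meet in 3 with "b" left. 2b->2: no, b/bbbb meet in 2. 2b->3: no, bb/ab meet in 3. Open state 4: 2b->4.
aba: 3a undefined. 3a->0: ok.
bab: 3b undefined. 3b->0: ok.
bba: 4a undefined. 4a->0: ok.
bbb: 4b undefined. 4b->0: no, b/bbbb meet in 2. 4b->1: ok.
All examples now run through 5 states with every (state, symbol) defined. Accept strings end in {0,1,2,4}, Reject strings end in {3}; accept={0,1,2,4}.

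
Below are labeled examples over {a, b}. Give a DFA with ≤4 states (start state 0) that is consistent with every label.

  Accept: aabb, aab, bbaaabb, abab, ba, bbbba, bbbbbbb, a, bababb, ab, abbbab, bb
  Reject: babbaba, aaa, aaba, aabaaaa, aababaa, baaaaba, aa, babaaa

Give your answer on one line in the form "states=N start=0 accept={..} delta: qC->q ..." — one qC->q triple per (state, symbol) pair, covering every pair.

Grow the machine one transition at a time. Run the examples from 0; the earliest place one falls off (shortest prefix, ties alphabetical) gets sent to the lowest-numbered state that keeps every Accept/Reject pair distinguishable — a pair clashes when both reach the same state with identical unread suffix — and to a fresh state only if none does.
a: 0a undefined. 0a->0: no, ba/aaba meet in 0 with "ba" left. Open state 1: 0a->1.
b: 0b undefined. 0b->0: ok.
aa: 1a undefined. 1a->0: no, aabb/aabaaaa meet in 0. 1a->1: no, ba/aaa meet in 1. Open state 2: 1a->2.
ab: 1b undefined. 1b->0: no, ba/babbaba meet in 1. 1b->1: ok.
aaa: 2a undefined. 2a->0: no, bbaaabb/aaa meet in 0. 2a->1: no, bbaaabb/aaa meet in 1. 2a->2: ok.
aab: 2b undefined. 2b->0: no, ba/babbaba meet in 1. 2b->1: ok.
All examples now run through 3 states with every (state, symbol) defined. Accept strings end in {0,1}, Reject strings end in {2}; accept={0,1}.

states=3 start=0 accept={0,1} delta: 0a->1 0b->0 1a->2 1b->1 2a->2 2b->1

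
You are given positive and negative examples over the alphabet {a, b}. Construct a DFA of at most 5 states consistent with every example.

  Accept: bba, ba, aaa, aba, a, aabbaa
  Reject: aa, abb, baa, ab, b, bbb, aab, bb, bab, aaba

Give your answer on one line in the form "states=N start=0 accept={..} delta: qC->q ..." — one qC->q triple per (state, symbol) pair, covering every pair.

states=4 start=0 accept={1} delta: 0a->1 0b->0 1a->2 1b->0 2a->1 2b->3 3a->0 3b->1

State merging on the prefix tree: take the shortest (then alphabetical) example prefix whose next move is undefined and point that move at state 0, else 1, else 2, ...; a target is out if some Accept/Reject pair would then sit in one state with the same input left (inseparable). If every existing state is out, open a new one.
a: 0a undefined. 0a->0: no, ba/aaba meet in 0 with "ba" left. Open state 1: 0a->1.
b: 0b undefined. 0b->0: ok.
aa: 1a undefined. 1a->0: no, bba/aaba meet in 1. 1a->1: no, bba/aa meet in 1. Open state 2: 1a->2.
ab: 1b undefined. 1b->0: ok.
aaa: 2a undefined. 2a->0: no, aaa/abb meet in 0. 2a->1: ok.
aab: 2b undefined. 2b->0: no, bba/aaba meet in 1. 2b->1: no, bba/aab meet in 1. 2b->2: no, bba/aaba meet in 1. Open state 3: 2b->3.
aaba: 3a undefined. 3a->0: ok.
aabb: 3b undefined. 3b->0: no, aabbaa/aa meet in 2. 3b->1: ok.
All examples now run through 4 states with every (state, symbol) defined. Accept strings end in {1}, Reject strings end in {0,2,3}; accept={1}.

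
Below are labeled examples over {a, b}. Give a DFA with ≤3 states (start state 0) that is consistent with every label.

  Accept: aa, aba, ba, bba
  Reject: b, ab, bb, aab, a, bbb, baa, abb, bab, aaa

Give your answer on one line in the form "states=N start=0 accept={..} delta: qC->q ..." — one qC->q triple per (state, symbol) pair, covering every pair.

states=2 start=0 accept={0} delta: 0a->1 0b->1 1a->0 1b->1

Fold the examples into a partial DFA from state 0: repeatedly fix the first undefined (state, symbol) met by the shortest-then-alphabetical prefix, trying targets in increasing order and rejecting any under which an Accept and a Reject string meet in one state with the same remainder; add a state when all current targets are rejected. Accepting states are where Accept strings end.
a: 0a undefined. 0a->0: no, aa/a meet in 0. Open state 1: 0a->1.
b: 0b undefined. 0b->0: no, aa/baa meet in 1 with "a" left. 0b->1: ok.
aa: 1a undefined. 1a->0: ok.
ab: 1b undefined. 1b->0: no, aa/ab meet in 0. 1b->1: ok.
All examples now run through 2 states with every (state, symbol) defined. Accept strings end in {0}, Reject strings end in {1}; accept={0}.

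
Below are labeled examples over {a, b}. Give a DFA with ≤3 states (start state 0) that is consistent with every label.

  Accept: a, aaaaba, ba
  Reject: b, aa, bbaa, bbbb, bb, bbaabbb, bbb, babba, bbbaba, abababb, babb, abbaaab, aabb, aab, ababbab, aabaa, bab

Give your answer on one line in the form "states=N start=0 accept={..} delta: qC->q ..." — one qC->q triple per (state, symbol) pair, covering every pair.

states=3 start=0 accept={1} delta: 0a->1 0b->0 1a->0 1b->2 2a->0 2b->2

Grow the machine one transition at a time. Run the examples from 0; the earliest place one falls off (shortest prefix, ties alphabetical) gets sent to the lowest-numbered state that keeps every Accept/Reject pair distinguishable — a pair clashes when both reach the same state with identical unread suffix — and to a fresh state only if none does.
a: 0a undefined. 0a->0: no, a/aa meet in 0. Open state 1: 0a->1.
b: 0b undefined. 0b->0: ok.
aa: 1a undefined. 1a->0: ok.
ab: 1b undefined. 1b->0: no, a/babba meet in 1. 1b->1: no, a/abababb meet in 1. Open state 2: 1b->2.
aba: 2a undefined. 2a->0: ok.
abb: 2b undefined. 2b->0: no, a/babba meet in 1. 2b->1: no, a/abababb meet in 1. 2b->2: ok.
All examples now run through 3 states with every (state, symbol) defined. Accept strings end in {1}, Reject strings end in {0,2}; accept={1}.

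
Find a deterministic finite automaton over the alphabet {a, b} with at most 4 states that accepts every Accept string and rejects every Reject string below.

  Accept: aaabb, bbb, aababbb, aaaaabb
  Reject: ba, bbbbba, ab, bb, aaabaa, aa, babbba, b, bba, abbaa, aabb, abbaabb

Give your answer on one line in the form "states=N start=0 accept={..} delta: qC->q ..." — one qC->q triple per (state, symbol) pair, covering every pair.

Fold the examples into a partial DFA from state 0: repeatedly fix the first undefined (state, symbol) met by the shortest-then-alphabetical prefix, trying targets in increasing order and rejecting any under which an Accept and a Reject string meet in one state with the same remainder; add a state when all current targets are rejected. Accepting states are where Accept strings end.
a: 0a undefined. 0a->0: no, aaabb/bb meet in 0 with "bb" left. Open state 1: 0a->1.
b: 0b undefined. 0b->0: no, bbb/bb meet in 0. 0b->1: ok.
aa: 1a undefined. 1a->0: ok.
ab: 1b undefined. 1b->0: no, aaabb/b meet in 1. 1b->1: no, aaabb/ab meet in 1. Open state 2: 1b->2.
abb: 2b undefined. 2b->0: no, aaabb/ba meet in 0. 2b->1: no, aaabb/b meet in 1. 2b->2: no, aaabb/ab meet in 2. Open state 3: 2b->3.
bba: 2a undefined. 2a->0: ok.
abba: 3a undefined. 3a->0: no, aaabb/abbaabb meet in 3. 3a->1: ok.
bbbb: 3b undefined. 3b->0: ok.
All examples now run through 4 states with every (state, symbol) defined. Accept strings end in {3}, Reject strings end in {0,1,2}; accept={3}.

states=4 start=0 accept={3} delta: 0a->1 0b->1 1a->0 1b->2 2a->0 2b->3 3a->1 3b->0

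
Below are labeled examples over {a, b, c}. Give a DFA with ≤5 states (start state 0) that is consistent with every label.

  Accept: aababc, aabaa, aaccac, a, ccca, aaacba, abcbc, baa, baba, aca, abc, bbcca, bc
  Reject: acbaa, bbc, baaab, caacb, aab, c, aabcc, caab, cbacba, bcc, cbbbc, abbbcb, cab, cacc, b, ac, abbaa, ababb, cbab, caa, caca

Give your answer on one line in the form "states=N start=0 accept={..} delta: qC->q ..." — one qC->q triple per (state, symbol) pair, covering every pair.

Grow the machine one transition at a time. Run the examples from 0; the earliest place one falls off (shortest prefix, ties alphabetical) gets sent to the lowest-numbered state that keeps every Accept/Reject pair distinguishable — a pair clashes when both reach the same state with identical unread suffix — and to a fresh state only if none does.
a: 0a undefined. 0a->0: ok.
b: 0b undefined. 0b->0: no, aababc/bbc meet in 0 with "c" left. Open state 1: 0b->1.
c: 0c undefined. 0c->0: no, aabaa/acbaa meet in 1 with "aa" left. 0c->1: no, aabaa/caa meet in 1 with "aa" left. Open state 2: 0c->2.
ba: 1a undefined. 1a->0: ok.
bb: 1b undefined. 1b->0: no, aabaa/abbaa meet in 0. 1b->1: no, aababc/bbc meet in 1 with "c" left. 1b->2: ok.
bc: 1c undefined. 1c->0: ok.
ca: 2a undefined. 2a->0: no, aababc/abbaa meet in 0. 2a->1: no, aababc/abbaa meet in 0. 2a->2: no, aca/c meet in 2. Open state 3: 2a->3.
cb: 2b undefined. 2b->0: no, aababc/acbaa meet in 0. 2b->1: no, aababc/acbaa meet in 0. 2b->2: ok.
cc: 2c undefined. 2c->0: no, aababc/bbc meet in 0. 2c->1: no, aaccac/c meet in 2. 2c->2: ok.
caa: 3a undefined. 3a->0: no, aababc/acbaa meet in 0. 3a->1: ok.
cab: 3b undefined. 3b->0: no, aababc/cab meet in 0. 3b->1: ok.
cac: 3c undefined. 3c->0: no, aababc/cbacba meet in 0. 3c->1: no, aababc/cacc meet in 0. 3c->2: no, aaccac/bbc meet in 2. 3c->3: no, aababc/cbacba meet in 0. Open state 4: 3c->4.
caca: 4a undefined. 4a->0: no, aababc/caca meet in 0. 4a->1: ok.
cacc: 4c undefined. 4c->0: no, aababc/cacc meet in 0. 4c->1: ok.
cbacb: 4b undefined. 4b->0: no, aababc/cbacba meet in 0. 4b->1: no, aababc/cbacba meet in 0. 4b->2: no, ccca/cbacba meet in 3. 4b->3: ok.
All examples now run through 5 states with every (state, symbol) defined. Accept strings end in {0,3,4}, Reject strings end in {1,2}; accept={0,3,4}.

states=5 start=0 accept={0,3,4} delta: 0a->0 0b->1 0c->2 1a->0 1b->2 1c->0 2a->3 2b->2 2c->2 3a->1 3b->1 3c->4 4a->1 4b->3 4c->1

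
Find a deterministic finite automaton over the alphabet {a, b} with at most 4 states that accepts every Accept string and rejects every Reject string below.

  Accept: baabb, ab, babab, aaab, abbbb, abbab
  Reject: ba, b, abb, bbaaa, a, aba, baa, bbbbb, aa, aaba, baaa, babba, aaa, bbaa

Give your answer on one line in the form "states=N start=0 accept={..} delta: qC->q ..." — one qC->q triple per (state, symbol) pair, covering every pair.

Fold the examples into a partial DFA from state 0: repeatedly fix the first undefined (state, symbol) met by the shortest-then-alphabetical prefix, trying targets in increasing order and rejecting any under which an Accept and a Reject string meet in one state with the same remainder; add a state when all current targets are rejected. Accepting states are where Accept strings end.
a: 0a undefined. 0a->0: no, ab/b meet in 0 with "b" left. Open state 1: 0a->1.
b: 0b undefined. 0b->0: ok.
aa: 1a undefined. 1a->0: no, baabb/b meet in 0. 1a->1: no, baabb/abb meet in 1 with "bb" left. Open state 2: 1a->2.
ab: 1b undefined. 1b->0: no, ab/b meet in 0. 1b->1: no, ab/ba meet in 1. 1b->2: no, ab/baa meet in 2. Open state 3: 1b->3.
aaa: 2a undefined. 2a->0: no, aaab/b meet in 0. 2a->1: ok.
aab: 2b undefined. 2b->0: no, baabb/b meet in 0. 2b->1: ok.
aba: 3a undefined. 3a->0: no, babab/b meet in 0. 3a->1: ok.
abb: 3b undefined. 3b->0: no, abbbb/b meet in 0. 3b->1: no, abbbb/ba meet in 1. 3b->2: ok.
All examples now run through 4 states with every (state, symbol) defined. Accept strings end in {3}, Reject strings end in {0,1,2}; accept={3}.

states=4 start=0 accept={3} delta: 0a->1 0b->0 1a->2 1b->3 2a->1 2b->1 3a->1 3b->2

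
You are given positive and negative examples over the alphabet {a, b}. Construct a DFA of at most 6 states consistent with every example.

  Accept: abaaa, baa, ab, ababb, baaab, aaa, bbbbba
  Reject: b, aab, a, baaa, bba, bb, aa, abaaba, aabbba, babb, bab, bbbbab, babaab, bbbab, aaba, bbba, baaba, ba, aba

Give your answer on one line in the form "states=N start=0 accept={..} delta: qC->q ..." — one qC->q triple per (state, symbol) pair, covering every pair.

Fold the examples into a partial DFA from state 0: repeatedly fix the first undefined (state, symbol) met by the shortest-then-alphabetical prefix, trying targets in increasing order and rejecting any under which an Accept and a Reject string meet in one state with the same remainder; add a state when all current targets are rejected. Accepting states are where Accept strings end.
a: 0a undefined. 0a->0: no, abaaa/baaa meet in 0 with "baaa" left. Open state 1: 0a->1.
b: 0b undefined. 0b->0: no, baa/aa meet in 1 with "a" left. 0b->1: no, ab/bb meet in 1 with "b" left. Open state 2: 0b->2.
aa: 1a undefined. 1a->0: no, aaa/a meet in 1. 1a->1: no, ab/aab meet in 1 with "b" left. 1a->2: no, aaa/ba meet in 2 with "a" left. Open state 3: 1a->3.
ab: 1b undefined. 1b->0: no, ababb/b meet in 2. 1b->1: no, ab/a meet in 1. 1b->2: no, abaaa/baaa meet in 2 with "aaa" left. 1b->3: no, ab/aa meet in 3. Open state 4: 1b->4.
ba: 2a undefined. 2a->0: no, baa/a meet in 1. 2a->1: no, baa/aa meet in 3. 2a->2: no, baa/b meet in 2. 2a->3: ok.
bb: 2b undefined. 2b->0: no, ab/bbbbab meet in 4. 2b->1: ok.
aaa: 3a undefined. 3a->0: ok.
aab: 3b undefined. 3b->0: no, baa/aab meet in 0. 3b->1: no, ab/babb meet in 4. 3b->2: ok.
aba: 4a undefined. 4a->0: no, abaaa/bba meet in 3. 4a->1: no, ab/bbbab meet in 4. 4a->2: ok.
bbbb: 4b undefined. 4b->0: no, ab/bbbbab meet in 4. 4b->1: no, bbbbba/b meet in 2. 4b->2: no, bbbbba/bba meet in 3. 4b->3: no, bbbbba/bba meet in 3. 4b->4: no, bbbbba/b meet in 2. Open state 5: 4b->5.
bbbba: 5a undefined. 5a->0: ok.
bbbbb: 5b undefined. 5b->0: no, bbbbba/a meet in 1. 5b->1: no, bbbbba/bba meet in 3. 5b->2: no, bbbbba/bba meet in 3. 5b->3: ok.
All examples now run through 6 states with every (state, symbol) defined. Accept strings end in {0,4}, Reject strings end in {1,2,3}; accept={0,4}.

states=6 start=0 accept={0,4} delta: 0a->1 0b->2 1a->3 1b->4 2a->3 2b->1 3a->0 3b->2 4a->2 4b->5 5a->0 5b->3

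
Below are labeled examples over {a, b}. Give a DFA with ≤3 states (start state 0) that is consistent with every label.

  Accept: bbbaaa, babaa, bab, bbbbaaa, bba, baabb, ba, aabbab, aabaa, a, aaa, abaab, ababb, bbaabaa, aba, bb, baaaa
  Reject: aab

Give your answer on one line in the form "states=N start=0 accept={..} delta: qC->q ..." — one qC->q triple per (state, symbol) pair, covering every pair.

Fold the examples into a partial DFA from state 0: repeatedly fix the first undefined (state, symbol) met by the shortest-then-alphabetical prefix, trying targets in increasing order and rejecting any under which an Accept and a Reject string meet in one state with the same remainder; add a state when all current targets are rejected. Accepting states are where Accept strings end.
a: 0a undefined. 0a->0: ok.
b: 0b undefined. 0b->0: no, bbbaaa/aab meet in 0. Open state 1: 0b->1.
ba: 1a undefined. 1a->0: no, bab/aab meet in 1. 1a->1: no, ba/aab meet in 1. Open state 2: 1a->2.
bb: 1b undefined. 1b->0: no, aabbab/aab meet in 1. 1b->1: no, bb/aab meet in 1. 1b->2: ok.
baa: 2a undefined. 2a->0: no, aabbab/aab meet in 1. 2a->1: no, bba/aab meet in 1. 2a->2: ok.
bab: 2b undefined. 2b->0: no, baabb/aab meet in 1. 2b->1: no, bab/aab meet in 1. 2b->2: ok.
All examples now run through 3 states with every (state, symbol) defined. Accept strings end in {0,2}, Reject strings end in {1}; accept={0,2}.

states=3 start=0 accept={0,2} delta: 0a->0 0b->1 1a->2 1b->2 2a->2 2b->2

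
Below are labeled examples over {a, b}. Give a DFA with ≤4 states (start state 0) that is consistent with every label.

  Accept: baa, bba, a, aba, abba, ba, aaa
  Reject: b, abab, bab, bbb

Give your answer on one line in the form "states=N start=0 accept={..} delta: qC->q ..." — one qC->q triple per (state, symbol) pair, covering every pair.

states=2 start=0 accept={0} delta: 0a->0 0b->1 1a->0 1b->0

Fold the examples into a partial DFA from state 0: repeatedly fix the first undefined (state, symbol) met by the shortest-then-alphabetical prefix, trying targets in increasing order and rejecting any under which an Accept and a Reject string meet in one state with the same remainder; add a state when all current targets are rejected. Accepting states are where Accept strings end.
a: 0a undefined. 0a->0: ok.
b: 0b undefined. 0b->0: no, baa/b meet in 0. Open state 1: 0b->1.
ba: 1a undefined. 1a->0: ok.
bb: 1b undefined. 1b->0: ok.
All examples now run through 2 states with every (state, symbol) defined. Accept strings end in {0}, Reject strings end in {1}; accept={0}.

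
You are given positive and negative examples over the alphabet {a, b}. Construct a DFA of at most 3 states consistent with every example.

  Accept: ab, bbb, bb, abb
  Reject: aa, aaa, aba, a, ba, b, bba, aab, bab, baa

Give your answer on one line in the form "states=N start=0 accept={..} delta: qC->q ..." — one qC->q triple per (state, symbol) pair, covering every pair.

states=3 start=0 accept={2} delta: 0a->1 0b->1 1a->0 1b->2 2a->0 2b->2

State merging on the prefix tree: take the shortest (then alphabetical) example prefix whose next move is undefined and point that move at state 0, else 1, else 2, ...; a target is out if some Accept/Reject pair would then sit in one state with the same input left (inseparable). If every existing state is out, open a new one.
a: 0a undefined. 0a->0: no, ab/b meet in 0 with "b" left. Open state 1: 0a->1.
b: 0b undefined. 0b->0: no, ab/bab meet in 1 with "b" left. 0b->1: ok.
aa: 1a undefined. 1a->0: ok.
ab: 1b undefined. 1b->0: no, ab/aa meet in 0. 1b->1: no, ab/aaa meet in 1. Open state 2: 1b->2.
aba: 2a undefined. 2a->0: ok.
abb: 2b undefined. 2b->0: no, bbb/aa meet in 0. 2b->1: no, bbb/aaa meet in 1. 2b->2: ok.
All examples now run through 3 states with every (state, symbol) defined. Accept strings end in {2}, Reject strings end in {0,1}; accept={2}.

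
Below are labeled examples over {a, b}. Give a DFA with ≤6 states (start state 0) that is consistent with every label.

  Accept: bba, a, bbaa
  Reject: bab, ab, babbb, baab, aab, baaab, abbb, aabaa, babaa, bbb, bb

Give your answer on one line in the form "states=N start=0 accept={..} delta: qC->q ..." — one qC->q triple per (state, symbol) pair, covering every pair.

states=4 start=0 accept={0} delta: 0a->0 0b->1 1a->2 1b->3 2a->1 2b->1 3a->0 3b->1

Fold the examples into a partial DFA from state 0: repeatedly fix the first undefined (state, symbol) met by the shortest-then-alphabetical prefix, trying targets in increasing order and rejecting any under which an Accept and a Reject string meet in one state with the same remainder; add a state when all current targets are rejected. Accepting states are where Accept strings end.
a: 0a undefined. 0a->0: ok.
b: 0b undefined. 0b->0: no, bba/bab meet in 0. Open state 1: 0b->1.
ba: 1a undefined. 1a->0: no, a/aabaa meet in 0. 1a->1: no, bbaa/babaa meet in 1 with "baa" left. Open state 2: 1a->2.
bb: 1b undefined. 1b->0: no, bba/bb meet in 0. 1b->1: no, bbaa/aabaa meet in 2 with "a" left. 1b->2: no, bba/aabaa meet in 2 with "a" left. Open state 3: 1b->3.
baa: 2a undefined. 2a->0: no, a/aabaa meet in 0. 2a->1: ok.
bab: 2b undefined. 2b->0: no, a/bab meet in 0. 2b->1: ok.
bba: 3a undefined. 3a->0: ok.
bbb: 3b undefined. 3b->0: no, bba/babbb meet in 0. 3b->1: ok.
All examples now run through 4 states with every (state, symbol) defined. Accept strings end in {0}, Reject strings end in {1,3}; accept={0}.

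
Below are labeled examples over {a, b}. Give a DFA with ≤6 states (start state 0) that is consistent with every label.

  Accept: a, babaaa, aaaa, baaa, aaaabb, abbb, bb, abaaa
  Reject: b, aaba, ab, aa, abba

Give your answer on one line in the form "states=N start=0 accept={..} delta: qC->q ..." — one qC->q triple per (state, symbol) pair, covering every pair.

Fold the examples into a partial DFA from state 0: repeatedly fix the first undefined (state, symbol) met by the shortest-then-alphabetical prefix, trying targets in increasing order and rejecting any under which an Accept and a Reject string meet in one state with the same remainder; add a state when all current targets are rejected. Accepting states are where Accept strings end.
a: 0a undefined. 0a->0: no, a/aa meet in 0. Open state 1: 0a->1.
b: 0b undefined. 0b->0: no, bb/b meet in 0. 0b->1: no, a/b meet in 1. Open state 2: 0b->2.
aa: 1a undefined. 1a->0: no, aaaa/aa meet in 0. 1a->1: no, a/aa meet in 1. 1a->2: ok.
ab: 1b undefined. 1b->0: no, abaaa/abba meet in 2 with "a" left. 1b->1: no, a/ab meet in 1. 1b->2: ok.
ba: 2a undefined. 2a->0: no, babaaa/b meet in 2. 2a->1: no, aaaa/b meet in 2. 2a->2: no, aaaa/b meet in 2. Open state 3: 2a->3.
bb: 2b undefined. 2b->0: no, a/aaba meet in 1. 2b->1: no, abbb/b meet in 2. 2b->2: no, abbb/b meet in 2. 2b->3: no, aaaa/aaba meet in 3 with "a" left. Open state 4: 2b->4.
baa: 3a undefined. 3a->0: ok.
bab: 3b undefined. 3b->0: ok.
aaba: 4a undefined. 4a->0: no, aaaa/aaba meet in 0. 4a->1: no, a/aaba meet in 1. 4a->2: ok.
abbb: 4b undefined. 4b->0: ok.
All examples now run through 5 states with every (state, symbol) defined. Accept strings end in {0,1,3,4}, Reject strings end in {2}; accept={0,1,3,4}.

states=5 start=0 accept={0,1,3,4} delta: 0a->1 0b->2 1a->2 1b->2 2a->3 2b->4 3a->0 3b->0 4a->2 4b->0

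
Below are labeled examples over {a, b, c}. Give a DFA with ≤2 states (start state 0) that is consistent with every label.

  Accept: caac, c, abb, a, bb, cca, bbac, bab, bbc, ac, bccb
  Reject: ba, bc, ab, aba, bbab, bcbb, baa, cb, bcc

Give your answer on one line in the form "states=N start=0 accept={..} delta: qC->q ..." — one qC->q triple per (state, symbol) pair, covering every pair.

Grow the machine one transition at a time. Run the examples from 0; the earliest place one falls off (shortest prefix, ties alphabetical) gets sent to the lowest-numbered state that keeps every Accept/Reject pair distinguishable — a pair clashes when both reach the same state with identical unread suffix — and to a fresh state only if none does.
a: 0a undefined. 0a->0: ok.
b: 0b undefined. 0b->0: no, c/bc meet in 0 with "c" left. Open state 1: 0b->1.
c: 0c undefined. 0c->0: ok.
ba: 1a undefined. 1a->0: no, caac/ba meet in 0. 1a->1: ok.
bb: 1b undefined. 1b->0: ok.
bc: 1c undefined. 1c->0: no, caac/bc meet in 0. 1c->1: ok.
All examples now run through 2 states with every (state, symbol) defined. Accept strings end in {0}, Reject strings end in {1}; accept={0}.

states=2 start=0 accept={0} delta: 0a->0 0b->1 0c->0 1a->1 1b->0 1c->1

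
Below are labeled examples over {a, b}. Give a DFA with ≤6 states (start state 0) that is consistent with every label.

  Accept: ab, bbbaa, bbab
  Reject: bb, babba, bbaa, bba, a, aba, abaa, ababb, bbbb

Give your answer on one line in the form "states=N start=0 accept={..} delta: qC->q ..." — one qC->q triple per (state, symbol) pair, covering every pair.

Grow the machine one transition at a time. Run the examples from 0; the earliest place one falls off (shortest prefix, ties alphabetical) gets sent to the lowest-numbered state that keeps every Accept/Reject pair distinguishable — a pair clashes when both reach the same state with identical unread suffix — and to a fresh state only if none does.
a: 0a undefined. 0a->0: ok.
b: 0b undefined. 0b->0: no, ab/bb meet in 0. Open state 1: 0b->1.
ba: 1a undefined. 1a->0: ok.
bb: 1b undefined. 1b->0: no, bbbaa/bb meet in 0. 1b->1: no, ab/bb meet in 1. Open state 2: 1b->2.
bba: 2a undefined. 2a->0: ok.
bbb: 2b undefined. 2b->0: no, ab/bbbb meet in 1. 2b->1: no, bbbaa/babba meet in 0. 2b->2: no, bbbaa/babba meet in 0. Open state 3: 2b->3.
bbba: 3a undefined. 3a->0: no, bbbaa/babba meet in 0. 3a->1: no, bbbaa/babba meet in 0. 3a->2: no, bbbaa/babba meet in 0. 3a->3: ok.
bbbb: 3b undefined. 3b->0: ok.
All examples now run through 4 states with every (state, symbol) defined. Accept strings end in {1,3}, Reject strings end in {0,2}; accept={1,3}.

states=4 start=0 accept={1,3} delta: 0a->0 0b->1 1a->0 1b->2 2a->0 2b->3 3a->3 3b->0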